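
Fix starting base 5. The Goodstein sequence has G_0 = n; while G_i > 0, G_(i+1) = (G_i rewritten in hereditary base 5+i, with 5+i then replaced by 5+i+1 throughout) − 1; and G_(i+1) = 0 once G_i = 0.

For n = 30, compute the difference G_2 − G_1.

G_0 = 30. HB_5(30) = 5^2 + 5. Bump = 42. G_1 = 41.
G_1 = 41. HB_6(41) = 6^2 + 5. Bump = 54. G_2 = 53.

12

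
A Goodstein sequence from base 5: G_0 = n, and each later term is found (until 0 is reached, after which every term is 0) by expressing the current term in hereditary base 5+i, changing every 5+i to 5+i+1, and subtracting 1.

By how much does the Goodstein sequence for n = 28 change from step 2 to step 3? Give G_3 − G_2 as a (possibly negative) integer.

base 5: 28 = 5^2 + 3; at 6: 6^2 + 3 = 39; next = 38
base 6: 38 = 6^2 + 2; at 7: 7^2 + 2 = 51; next = 50
base 7: 50 = 7^2 + 1; at 8: 8^2 + 1 = 65; next = 64

14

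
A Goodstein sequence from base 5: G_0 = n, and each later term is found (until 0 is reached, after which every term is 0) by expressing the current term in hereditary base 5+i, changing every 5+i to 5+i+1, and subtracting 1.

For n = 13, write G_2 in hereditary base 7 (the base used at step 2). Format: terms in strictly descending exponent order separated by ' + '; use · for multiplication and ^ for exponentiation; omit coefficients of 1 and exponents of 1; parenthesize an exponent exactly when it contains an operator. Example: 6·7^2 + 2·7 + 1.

13 —HB5→ 2·5 + 3 —bump→ 2·6 + 3 = 15 —(−1)→ 14
14 —HB6→ 2·6 + 2 —bump→ 2·7 + 2 = 16 —(−1)→ 15
15 —HB7→ 2·7 + 1 —bump→ 2·8 + 1 = 17 —(−1)→ 16

2·7 + 1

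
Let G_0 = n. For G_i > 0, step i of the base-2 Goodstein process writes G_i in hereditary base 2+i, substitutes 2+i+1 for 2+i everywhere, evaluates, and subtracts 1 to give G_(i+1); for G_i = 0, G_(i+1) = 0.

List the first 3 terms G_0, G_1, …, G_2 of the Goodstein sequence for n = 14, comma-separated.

G_0=14  [base 2] 2^(2 + 1) + 2^2 + 2  →[2↦3]→  3^(3 + 1) + 3^3 + 3 = 111  −1 ⇒ G_1=110
G_1=110  [base 3] 3^(3 + 1) + 3^3 + 2  →[3↦4]→  4^(4 + 1) + 4^4 + 2 = 1282  −1 ⇒ G_2=1281

14, 110, 1281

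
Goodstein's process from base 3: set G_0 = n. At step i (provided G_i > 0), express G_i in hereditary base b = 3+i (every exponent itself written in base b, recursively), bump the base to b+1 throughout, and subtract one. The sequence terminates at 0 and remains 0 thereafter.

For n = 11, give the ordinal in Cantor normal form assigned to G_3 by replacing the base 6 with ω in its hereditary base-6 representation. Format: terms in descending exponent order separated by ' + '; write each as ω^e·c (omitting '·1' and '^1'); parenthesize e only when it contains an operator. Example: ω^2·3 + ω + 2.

ω·5 + 5

G_0 = 11. HB_3(11) = 3^2 + 2. Bump = 18. G_1 = 17.
G_1 = 17. HB_4(17) = 4^2 + 1. Bump = 26. G_2 = 25.
G_2 = 25. HB_5(25) = 5^2. Bump = 36. G_3 = 35.
G_3 = 35. HB_6(35) = 5·6 + 5. Bump = 40. G_4 = 39.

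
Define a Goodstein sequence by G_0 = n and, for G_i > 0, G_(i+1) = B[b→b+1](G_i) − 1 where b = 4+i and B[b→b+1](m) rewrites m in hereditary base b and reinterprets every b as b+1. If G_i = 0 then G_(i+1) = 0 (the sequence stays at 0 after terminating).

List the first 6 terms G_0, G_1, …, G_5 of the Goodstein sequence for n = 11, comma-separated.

base 4: 11 = 2·4 + 3; at 5: 2·5 + 3 = 13; next = 12
base 5: 12 = 2·5 + 2; at 6: 2·6 + 2 = 14; next = 13
base 6: 13 = 2·6 + 1; at 7: 2·7 + 1 = 15; next = 14
base 7: 14 = 2·7; at 8: 2·8 = 16; next = 15
base 8: 15 = 8 + 7; at 9: 9 + 7 = 16; next = 15

11, 12, 13, 14, 15, 15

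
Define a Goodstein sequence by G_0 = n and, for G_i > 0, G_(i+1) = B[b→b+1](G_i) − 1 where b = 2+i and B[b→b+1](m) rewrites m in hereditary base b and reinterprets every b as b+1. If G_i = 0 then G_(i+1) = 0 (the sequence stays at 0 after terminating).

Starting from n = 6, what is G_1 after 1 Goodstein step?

29

6 —HB2→ 2^2 + 2 —bump→ 3^3 + 3 = 30 —(−1)→ 29
29 —HB3→ 3^3 + 2 —bump→ 4^4 + 2 = 258 —(−1)→ 257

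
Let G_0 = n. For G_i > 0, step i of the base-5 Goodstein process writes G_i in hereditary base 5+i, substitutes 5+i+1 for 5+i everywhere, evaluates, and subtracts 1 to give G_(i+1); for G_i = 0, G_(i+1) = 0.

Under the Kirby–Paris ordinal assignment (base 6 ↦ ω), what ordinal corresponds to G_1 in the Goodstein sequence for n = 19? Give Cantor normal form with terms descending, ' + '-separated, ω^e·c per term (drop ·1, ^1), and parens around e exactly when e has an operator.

ω·3 + 3

G_0 = 19. HB_5(19) = 3·5 + 4. Bump = 22. G_1 = 21.
G_1 = 21. HB_6(21) = 3·6 + 3. Bump = 24. G_2 = 23.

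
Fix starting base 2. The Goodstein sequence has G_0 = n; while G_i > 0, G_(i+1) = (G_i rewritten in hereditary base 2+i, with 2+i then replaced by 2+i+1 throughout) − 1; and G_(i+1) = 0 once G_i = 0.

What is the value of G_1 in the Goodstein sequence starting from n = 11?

[0] 11 ≡ 2^(2 + 1) + 2 + 1 (base 2). Lift 3: 85. −1: 84.
[1] 84 ≡ 3^(3 + 1) + 3 (base 3). Lift 4: 1028. −1: 1027.

84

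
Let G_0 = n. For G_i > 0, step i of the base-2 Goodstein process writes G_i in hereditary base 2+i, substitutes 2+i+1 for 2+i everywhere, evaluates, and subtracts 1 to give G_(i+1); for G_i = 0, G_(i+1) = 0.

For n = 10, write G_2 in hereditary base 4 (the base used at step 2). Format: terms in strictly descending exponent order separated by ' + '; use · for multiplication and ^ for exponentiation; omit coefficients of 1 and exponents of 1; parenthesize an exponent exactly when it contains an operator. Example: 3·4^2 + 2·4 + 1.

base 2: 10 = 2^(2 + 1) + 2; at 3: 3^(3 + 1) + 3 = 84; next = 83
base 3: 83 = 3^(3 + 1) + 2; at 4: 4^(4 + 1) + 2 = 1026; next = 1025

4^(4 + 1) + 1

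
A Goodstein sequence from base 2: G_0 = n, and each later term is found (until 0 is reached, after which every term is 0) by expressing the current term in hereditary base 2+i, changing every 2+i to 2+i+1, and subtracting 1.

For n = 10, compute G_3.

G_0 = 10. HB_2(10) = 2^(2 + 1) + 2. Bump = 84. G_1 = 83.
G_1 = 83. HB_3(83) = 3^(3 + 1) + 2. Bump = 1026. G_2 = 1025.
G_2 = 1025. HB_4(1025) = 4^(4 + 1) + 1. Bump = 15626. G_3 = 15625.
G_3 = 15625. HB_5(15625) = 5^(5 + 1). Bump = 279936. G_4 = 279935.

15625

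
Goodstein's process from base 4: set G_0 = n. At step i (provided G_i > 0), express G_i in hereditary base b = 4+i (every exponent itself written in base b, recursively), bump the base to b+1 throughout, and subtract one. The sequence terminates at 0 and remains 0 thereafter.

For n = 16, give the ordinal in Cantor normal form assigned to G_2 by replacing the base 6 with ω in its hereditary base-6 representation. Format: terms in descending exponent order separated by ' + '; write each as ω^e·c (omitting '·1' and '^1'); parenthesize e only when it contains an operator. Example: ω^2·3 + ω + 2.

ω·4 + 3

16 —HB4→ 4^2 —bump→ 5^2 = 25 —(−1)→ 24
24 —HB5→ 4·5 + 4 —bump→ 4·6 + 4 = 28 —(−1)→ 27
27 —HB6→ 4·6 + 3 —bump→ 4·7 + 3 = 31 —(−1)→ 30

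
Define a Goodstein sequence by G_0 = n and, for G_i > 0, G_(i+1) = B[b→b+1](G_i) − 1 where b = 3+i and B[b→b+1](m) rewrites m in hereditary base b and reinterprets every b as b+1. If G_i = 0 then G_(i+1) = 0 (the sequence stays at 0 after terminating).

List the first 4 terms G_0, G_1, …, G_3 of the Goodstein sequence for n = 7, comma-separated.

7, 8, 9, 9

i=0: 7 = 2·3 + 1 (b=3); 3→4: 2·4 + 1 = 9; 9−1 = 8
i=1: 8 = 2·4 (b=4); 4→5: 2·5 = 10; 10−1 = 9
i=2: 9 = 5 + 4 (b=5); 5→6: 6 + 4 = 10; 10−1 = 9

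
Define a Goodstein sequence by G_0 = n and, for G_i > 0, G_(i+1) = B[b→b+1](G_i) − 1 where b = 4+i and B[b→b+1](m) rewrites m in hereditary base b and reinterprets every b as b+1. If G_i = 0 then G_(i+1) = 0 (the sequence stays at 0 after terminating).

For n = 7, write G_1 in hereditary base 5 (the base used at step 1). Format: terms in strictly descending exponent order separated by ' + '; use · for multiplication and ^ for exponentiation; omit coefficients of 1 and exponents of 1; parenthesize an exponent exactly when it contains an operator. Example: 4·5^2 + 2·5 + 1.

5 + 2

[0] 7 ≡ 4 + 3 (base 4). Lift 5: 8. −1: 7.
[1] 7 ≡ 5 + 2 (base 5). Lift 6: 8. −1: 7.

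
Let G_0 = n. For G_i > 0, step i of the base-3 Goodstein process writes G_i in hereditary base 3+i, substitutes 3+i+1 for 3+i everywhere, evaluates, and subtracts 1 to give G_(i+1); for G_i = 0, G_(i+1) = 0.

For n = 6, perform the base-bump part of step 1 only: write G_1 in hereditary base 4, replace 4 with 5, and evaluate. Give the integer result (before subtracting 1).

8

step 0: 6 = 2·3; sub 4 for 3: 2·4; = 8; G_1 = 8−1 = 7
step 1: 7 = 4 + 3; sub 5 for 4: 5 + 3; = 8; G_2 = 8−1 = 7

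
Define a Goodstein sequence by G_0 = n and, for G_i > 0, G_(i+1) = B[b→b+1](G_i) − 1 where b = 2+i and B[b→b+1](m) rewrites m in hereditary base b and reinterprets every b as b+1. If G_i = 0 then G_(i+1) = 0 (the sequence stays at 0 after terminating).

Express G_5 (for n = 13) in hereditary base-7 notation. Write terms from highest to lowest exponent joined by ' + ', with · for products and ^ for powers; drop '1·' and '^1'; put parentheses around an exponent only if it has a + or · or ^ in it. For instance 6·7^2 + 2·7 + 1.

G_0 = 13. HB_2(13) = 2^(2 + 1) + 2^2 + 1. Bump = 109. G_1 = 108.
G_1 = 108. HB_3(108) = 3^(3 + 1) + 3^3. Bump = 1280. G_2 = 1279.
G_2 = 1279. HB_4(1279) = 4^(4 + 1) + 3·4^3 + 3·4^2 + 3·4 + 3. Bump = 16093. G_3 = 16092.
G_3 = 16092. HB_5(16092) = 5^(5 + 1) + 3·5^3 + 3·5^2 + 3·5 + 2. Bump = 280712. G_4 = 280711.
G_4 = 280711. HB_6(280711) = 6^(6 + 1) + 3·6^3 + 3·6^2 + 3·6 + 1. Bump = 5765999. G_5 = 5765998.
G_5 = 5765998. HB_7(5765998) = 7^(7 + 1) + 3·7^3 + 3·7^2 + 3·7. Bump = 134219480. G_6 = 134219479.

7^(7 + 1) + 3·7^3 + 3·7^2 + 3·7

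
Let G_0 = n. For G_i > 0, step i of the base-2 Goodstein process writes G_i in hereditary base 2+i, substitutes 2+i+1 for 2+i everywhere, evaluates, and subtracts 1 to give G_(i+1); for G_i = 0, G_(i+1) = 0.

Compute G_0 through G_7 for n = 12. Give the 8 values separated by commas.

G_0 = 12. HB_2(12) = 2^(2 + 1) + 2^2. Bump = 108. G_1 = 107.
G_1 = 107. HB_3(107) = 3^(3 + 1) + 2·3^2 + 2·3 + 2. Bump = 1066. G_2 = 1065.
G_2 = 1065. HB_4(1065) = 4^(4 + 1) + 2·4^2 + 2·4 + 1. Bump = 15686. G_3 = 15685.
G_3 = 15685. HB_5(15685) = 5^(5 + 1) + 2·5^2 + 2·5. Bump = 280020. G_4 = 280019.
G_4 = 280019. HB_6(280019) = 6^(6 + 1) + 2·6^2 + 6 + 5. Bump = 5764911. G_5 = 5764910.
G_5 = 5764910. HB_7(5764910) = 7^(7 + 1) + 2·7^2 + 7 + 4. Bump = 134217868. G_6 = 134217867.
G_6 = 134217867. HB_8(134217867) = 8^(8 + 1) + 2·8^2 + 8 + 3. Bump = 3486784575. G_7 = 3486784574.

12, 107, 1065, 15685, 280019, 5764910, 134217867, 3486784574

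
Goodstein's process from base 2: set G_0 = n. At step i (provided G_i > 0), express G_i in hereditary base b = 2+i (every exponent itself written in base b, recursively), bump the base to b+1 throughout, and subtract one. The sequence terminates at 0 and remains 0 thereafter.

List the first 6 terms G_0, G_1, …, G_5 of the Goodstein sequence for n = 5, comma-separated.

5, 27, 255, 467, 775, 1197

i=0: 5 = 2^2 + 1 (b=2); 2→3: 3^3 + 1 = 28; 28−1 = 27
i=1: 27 = 3^3 (b=3); 3→4: 4^4 = 256; 256−1 = 255
i=2: 255 = 3·4^3 + 3·4^2 + 3·4 + 3 (b=4); 4→5: 3·5^3 + 3·5^2 + 3·5 + 3 = 468; 468−1 = 467
i=3: 467 = 3·5^3 + 3·5^2 + 3·5 + 2 (b=5); 5→6: 3·6^3 + 3·6^2 + 3·6 + 2 = 776; 776−1 = 775
i=4: 775 = 3·6^3 + 3·6^2 + 3·6 + 1 (b=6); 6→7: 3·7^3 + 3·7^2 + 3·7 + 1 = 1198; 1198−1 = 1197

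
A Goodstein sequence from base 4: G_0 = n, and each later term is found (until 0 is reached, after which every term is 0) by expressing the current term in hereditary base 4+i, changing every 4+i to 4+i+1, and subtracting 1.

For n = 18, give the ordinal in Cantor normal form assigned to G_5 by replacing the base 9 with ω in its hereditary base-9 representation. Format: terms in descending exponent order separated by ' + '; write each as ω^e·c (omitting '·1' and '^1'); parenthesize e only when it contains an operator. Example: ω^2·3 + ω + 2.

18 —HB4→ 4^2 + 2 —bump→ 5^2 + 2 = 27 —(−1)→ 26
26 —HB5→ 5^2 + 1 —bump→ 6^2 + 1 = 37 —(−1)→ 36
36 —HB6→ 6^2 —bump→ 7^2 = 49 —(−1)→ 48
48 —HB7→ 6·7 + 6 —bump→ 6·8 + 6 = 54 —(−1)→ 53
53 —HB8→ 6·8 + 5 —bump→ 6·9 + 5 = 59 —(−1)→ 58
58 —HB9→ 6·9 + 4 —bump→ 6·10 + 4 = 64 —(−1)→ 63

ω·6 + 4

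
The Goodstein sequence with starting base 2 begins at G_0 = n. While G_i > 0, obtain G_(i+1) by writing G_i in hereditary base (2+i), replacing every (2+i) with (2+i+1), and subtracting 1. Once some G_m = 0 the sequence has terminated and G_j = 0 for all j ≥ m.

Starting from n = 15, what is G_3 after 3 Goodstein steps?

18752

G_0=15  [base 2] 2^(2 + 1) + 2^2 + 2 + 1  →[2↦3]→  3^(3 + 1) + 3^3 + 3 + 1 = 112  −1 ⇒ G_1=111
G_1=111  [base 3] 3^(3 + 1) + 3^3 + 3  →[3↦4]→  4^(4 + 1) + 4^4 + 4 = 1284  −1 ⇒ G_2=1283
G_2=1283  [base 4] 4^(4 + 1) + 4^4 + 3  →[4↦5]→  5^(5 + 1) + 5^5 + 3 = 18753  −1 ⇒ G_3=18752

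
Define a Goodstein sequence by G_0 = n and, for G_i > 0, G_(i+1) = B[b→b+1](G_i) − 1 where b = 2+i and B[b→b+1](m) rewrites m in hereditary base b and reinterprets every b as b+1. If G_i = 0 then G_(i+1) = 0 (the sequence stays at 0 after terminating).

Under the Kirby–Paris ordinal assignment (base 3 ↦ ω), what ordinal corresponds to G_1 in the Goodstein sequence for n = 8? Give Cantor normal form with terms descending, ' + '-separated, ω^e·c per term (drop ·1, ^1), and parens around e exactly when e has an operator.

ω^ω·2 + ω^2·2 + ω·2 + 2

step 0: 8 = 2^(2 + 1); sub 3 for 2: 3^(3 + 1); = 81; G_1 = 81−1 = 80
step 1: 80 = 2·3^3 + 2·3^2 + 2·3 + 2; sub 4 for 3: 2·4^4 + 2·4^2 + 2·4 + 2; = 554; G_2 = 554−1 = 553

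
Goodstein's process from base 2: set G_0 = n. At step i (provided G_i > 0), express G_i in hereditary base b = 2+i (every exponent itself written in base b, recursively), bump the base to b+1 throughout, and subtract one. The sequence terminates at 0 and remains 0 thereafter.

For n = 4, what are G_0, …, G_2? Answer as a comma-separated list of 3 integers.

4, 26, 41

(0) 4|_2 = 2^2 ↦ 3^3|_3 = 27 ⇒ 26
(1) 26|_3 = 2·3^2 + 2·3 + 2 ↦ 2·4^2 + 2·4 + 2|_4 = 42 ⇒ 41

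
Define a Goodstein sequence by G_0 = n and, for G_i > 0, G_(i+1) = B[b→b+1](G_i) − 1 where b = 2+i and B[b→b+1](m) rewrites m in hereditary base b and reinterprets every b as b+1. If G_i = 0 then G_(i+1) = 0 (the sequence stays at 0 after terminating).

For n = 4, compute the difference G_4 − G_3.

(0) 4|_2 = 2^2 ↦ 3^3|_3 = 27 ⇒ 26
(1) 26|_3 = 2·3^2 + 2·3 + 2 ↦ 2·4^2 + 2·4 + 2|_4 = 42 ⇒ 41
(2) 41|_4 = 2·4^2 + 2·4 + 1 ↦ 2·5^2 + 2·5 + 1|_5 = 61 ⇒ 60
(3) 60|_5 = 2·5^2 + 2·5 ↦ 2·6^2 + 2·6|_6 = 84 ⇒ 83

23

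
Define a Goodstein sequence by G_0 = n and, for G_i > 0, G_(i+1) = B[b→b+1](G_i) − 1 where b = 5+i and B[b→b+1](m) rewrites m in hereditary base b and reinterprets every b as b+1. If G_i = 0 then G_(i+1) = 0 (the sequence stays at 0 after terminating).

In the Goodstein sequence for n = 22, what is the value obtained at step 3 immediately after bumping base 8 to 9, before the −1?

34

[0] 22 ≡ 4·5 + 2 (base 5). Lift 6: 26. −1: 25.
[1] 25 ≡ 4·6 + 1 (base 6). Lift 7: 29. −1: 28.
[2] 28 ≡ 4·7 (base 7). Lift 8: 32. −1: 31.
[3] 31 ≡ 3·8 + 7 (base 8). Lift 9: 34. −1: 33.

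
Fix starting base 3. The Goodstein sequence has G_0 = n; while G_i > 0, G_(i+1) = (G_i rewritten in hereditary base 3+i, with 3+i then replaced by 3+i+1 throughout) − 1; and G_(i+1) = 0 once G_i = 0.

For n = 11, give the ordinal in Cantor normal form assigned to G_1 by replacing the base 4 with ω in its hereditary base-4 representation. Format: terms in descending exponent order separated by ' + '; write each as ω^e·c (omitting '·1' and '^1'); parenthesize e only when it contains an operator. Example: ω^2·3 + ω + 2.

G_0=11  [base 3] 3^2 + 2  →[3↦4]→  4^2 + 2 = 18  −1 ⇒ G_1=17
G_1=17  [base 4] 4^2 + 1  →[4↦5]→  5^2 + 1 = 26  −1 ⇒ G_2=25

ω^2 + 1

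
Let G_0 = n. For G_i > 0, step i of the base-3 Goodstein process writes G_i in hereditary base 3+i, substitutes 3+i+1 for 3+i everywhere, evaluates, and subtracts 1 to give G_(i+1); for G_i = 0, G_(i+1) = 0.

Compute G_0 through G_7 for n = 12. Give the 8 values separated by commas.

12, 19, 27, 37, 49, 63, 69, 75

12 —HB3→ 3^2 + 3 —bump→ 4^2 + 4 = 20 —(−1)→ 19
19 —HB4→ 4^2 + 3 —bump→ 5^2 + 3 = 28 —(−1)→ 27
27 —HB5→ 5^2 + 2 —bump→ 6^2 + 2 = 38 —(−1)→ 37
37 —HB6→ 6^2 + 1 —bump→ 7^2 + 1 = 50 —(−1)→ 49
49 —HB7→ 7^2 —bump→ 8^2 = 64 —(−1)→ 63
63 —HB8→ 7·8 + 7 —bump→ 7·9 + 7 = 70 —(−1)→ 69
69 —HB9→ 7·9 + 6 —bump→ 7·10 + 6 = 76 —(−1)→ 75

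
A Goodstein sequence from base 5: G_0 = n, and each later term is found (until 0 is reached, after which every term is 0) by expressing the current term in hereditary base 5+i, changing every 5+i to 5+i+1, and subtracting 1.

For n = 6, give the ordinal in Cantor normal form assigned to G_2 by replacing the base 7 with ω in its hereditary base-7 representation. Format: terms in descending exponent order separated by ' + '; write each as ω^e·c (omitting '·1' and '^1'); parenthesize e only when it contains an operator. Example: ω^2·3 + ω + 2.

step 0: 6 = 5 + 1; sub 6 for 5: 6 + 1; = 7; G_1 = 7−1 = 6
step 1: 6 = 6; sub 7 for 6: 7; = 7; G_2 = 7−1 = 6

6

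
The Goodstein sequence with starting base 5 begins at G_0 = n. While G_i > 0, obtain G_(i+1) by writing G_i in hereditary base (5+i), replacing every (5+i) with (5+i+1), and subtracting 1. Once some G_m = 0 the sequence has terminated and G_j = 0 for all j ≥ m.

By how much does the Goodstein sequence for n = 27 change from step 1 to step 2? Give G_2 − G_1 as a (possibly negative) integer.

base 5: 27 = 5^2 + 2; at 6: 6^2 + 2 = 38; next = 37
base 6: 37 = 6^2 + 1; at 7: 7^2 + 1 = 50; next = 49

12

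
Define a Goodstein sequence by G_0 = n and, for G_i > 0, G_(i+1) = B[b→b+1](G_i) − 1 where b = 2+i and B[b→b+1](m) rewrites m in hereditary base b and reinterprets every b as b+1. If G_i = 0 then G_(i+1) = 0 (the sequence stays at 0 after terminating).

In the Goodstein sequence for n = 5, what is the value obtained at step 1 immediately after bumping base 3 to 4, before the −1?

(0) 5|_2 = 2^2 + 1 ↦ 3^3 + 1|_3 = 28 ⇒ 27
(1) 27|_3 = 3^3 ↦ 4^4|_4 = 256 ⇒ 255

256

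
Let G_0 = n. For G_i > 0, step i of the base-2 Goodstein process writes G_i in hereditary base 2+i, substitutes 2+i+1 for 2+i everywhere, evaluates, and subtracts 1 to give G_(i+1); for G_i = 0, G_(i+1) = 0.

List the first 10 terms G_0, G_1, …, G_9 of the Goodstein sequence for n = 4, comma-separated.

4, 26, 41, 60, 83, 109, 139, 173, 211, 253

G_0 = 4. HB_2(4) = 2^2. Bump = 27. G_1 = 26.
G_1 = 26. HB_3(26) = 2·3^2 + 2·3 + 2. Bump = 42. G_2 = 41.
G_2 = 41. HB_4(41) = 2·4^2 + 2·4 + 1. Bump = 61. G_3 = 60.
G_3 = 60. HB_5(60) = 2·5^2 + 2·5. Bump = 84. G_4 = 83.
G_4 = 83. HB_6(83) = 2·6^2 + 6 + 5. Bump = 110. G_5 = 109.
G_5 = 109. HB_7(109) = 2·7^2 + 7 + 4. Bump = 140. G_6 = 139.
G_6 = 139. HB_8(139) = 2·8^2 + 8 + 3. Bump = 174. G_7 = 173.
G_7 = 173. HB_9(173) = 2·9^2 + 9 + 2. Bump = 212. G_8 = 211.
G_8 = 211. HB_10(211) = 2·10^2 + 10 + 1. Bump = 254. G_9 = 253.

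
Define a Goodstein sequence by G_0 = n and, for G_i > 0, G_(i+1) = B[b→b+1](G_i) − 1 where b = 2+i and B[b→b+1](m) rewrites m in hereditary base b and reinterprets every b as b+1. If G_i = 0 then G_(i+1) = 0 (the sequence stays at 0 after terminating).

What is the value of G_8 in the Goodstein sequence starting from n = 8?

[0] 8 ≡ 2^(2 + 1) (base 2). Lift 3: 81. −1: 80.
[1] 80 ≡ 2·3^3 + 2·3^2 + 2·3 + 2 (base 3). Lift 4: 554. −1: 553.
[2] 553 ≡ 2·4^4 + 2·4^2 + 2·4 + 1 (base 4). Lift 5: 6311. −1: 6310.
[3] 6310 ≡ 2·5^5 + 2·5^2 + 2·5 (base 5). Lift 6: 93396. −1: 93395.
[4] 93395 ≡ 2·6^6 + 2·6^2 + 6 + 5 (base 6). Lift 7: 1647196. −1: 1647195.
[5] 1647195 ≡ 2·7^7 + 2·7^2 + 7 + 4 (base 7). Lift 8: 33554572. −1: 33554571.
[6] 33554571 ≡ 2·8^8 + 2·8^2 + 8 + 3 (base 8). Lift 9: 774841152. −1: 774841151.
[7] 774841151 ≡ 2·9^9 + 2·9^2 + 9 + 2 (base 9). Lift 10: 20000000212. −1: 20000000211.
[8] 20000000211 ≡ 2·10^10 + 2·10^2 + 10 + 1 (base 10). Lift 11: 570623341476. −1: 570623341475.

20000000211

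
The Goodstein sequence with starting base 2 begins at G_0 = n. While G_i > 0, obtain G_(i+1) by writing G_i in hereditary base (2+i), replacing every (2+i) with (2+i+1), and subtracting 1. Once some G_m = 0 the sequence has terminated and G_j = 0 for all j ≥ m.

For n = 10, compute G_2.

G_0=10  [base 2] 2^(2 + 1) + 2  →[2↦3]→  3^(3 + 1) + 3 = 84  −1 ⇒ G_1=83
G_1=83  [base 3] 3^(3 + 1) + 2  →[3↦4]→  4^(4 + 1) + 2 = 1026  −1 ⇒ G_2=1025
G_2=1025  [base 4] 4^(4 + 1) + 1  →[4↦5]→  5^(5 + 1) + 1 = 15626  −1 ⇒ G_3=15625

1025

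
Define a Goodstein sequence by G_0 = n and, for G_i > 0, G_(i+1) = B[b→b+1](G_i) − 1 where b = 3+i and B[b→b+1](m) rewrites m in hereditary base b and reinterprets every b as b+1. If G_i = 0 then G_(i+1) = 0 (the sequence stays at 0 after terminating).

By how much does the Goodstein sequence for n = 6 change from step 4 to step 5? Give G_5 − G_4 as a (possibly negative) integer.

0

(0) 6|_3 = 2·3 ↦ 2·4|_4 = 8 ⇒ 7
(1) 7|_4 = 4 + 3 ↦ 5 + 3|_5 = 8 ⇒ 7
(2) 7|_5 = 5 + 2 ↦ 6 + 2|_6 = 8 ⇒ 7
(3) 7|_6 = 6 + 1 ↦ 7 + 1|_7 = 8 ⇒ 7
(4) 7|_7 = 7 ↦ 8|_8 = 8 ⇒ 7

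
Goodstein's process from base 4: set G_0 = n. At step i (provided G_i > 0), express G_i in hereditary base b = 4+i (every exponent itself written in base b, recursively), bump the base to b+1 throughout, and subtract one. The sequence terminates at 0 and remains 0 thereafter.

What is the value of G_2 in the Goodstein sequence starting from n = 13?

[0] 13 ≡ 3·4 + 1 (base 4). Lift 5: 16. −1: 15.
[1] 15 ≡ 3·5 (base 5). Lift 6: 18. −1: 17.

17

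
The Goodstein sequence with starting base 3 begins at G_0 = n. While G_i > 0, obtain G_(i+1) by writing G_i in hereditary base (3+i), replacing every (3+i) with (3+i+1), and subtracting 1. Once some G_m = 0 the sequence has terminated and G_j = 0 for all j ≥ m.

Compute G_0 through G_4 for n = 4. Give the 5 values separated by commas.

4, 4, 4, 3, 2

step 0: 4 = 3 + 1; sub 4 for 3: 4 + 1; = 5; G_1 = 5−1 = 4
step 1: 4 = 4; sub 5 for 4: 5; = 5; G_2 = 5−1 = 4
step 2: 4 = 4; sub 6 for 5: 4; = 4; G_3 = 4−1 = 3
step 3: 3 = 3; sub 7 for 6: 3; = 3; G_4 = 3−1 = 2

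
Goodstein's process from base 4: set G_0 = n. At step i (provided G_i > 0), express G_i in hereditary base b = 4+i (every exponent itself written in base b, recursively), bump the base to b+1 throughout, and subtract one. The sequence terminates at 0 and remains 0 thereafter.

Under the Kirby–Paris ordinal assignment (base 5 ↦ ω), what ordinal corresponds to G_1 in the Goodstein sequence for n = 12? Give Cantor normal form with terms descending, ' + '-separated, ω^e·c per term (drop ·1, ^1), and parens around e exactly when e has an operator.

ω·2 + 4

step 0: 12 = 3·4; sub 5 for 4: 3·5; = 15; G_1 = 15−1 = 14
step 1: 14 = 2·5 + 4; sub 6 for 5: 2·6 + 4; = 16; G_2 = 16−1 = 15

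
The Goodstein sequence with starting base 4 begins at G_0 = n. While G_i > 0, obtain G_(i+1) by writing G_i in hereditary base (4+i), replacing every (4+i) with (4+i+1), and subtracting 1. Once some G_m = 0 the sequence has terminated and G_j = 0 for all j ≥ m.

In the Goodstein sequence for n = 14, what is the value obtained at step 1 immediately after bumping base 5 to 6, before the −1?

(0) 14|_4 = 3·4 + 2 ↦ 3·5 + 2|_5 = 17 ⇒ 16
(1) 16|_5 = 3·5 + 1 ↦ 3·6 + 1|_6 = 19 ⇒ 18

19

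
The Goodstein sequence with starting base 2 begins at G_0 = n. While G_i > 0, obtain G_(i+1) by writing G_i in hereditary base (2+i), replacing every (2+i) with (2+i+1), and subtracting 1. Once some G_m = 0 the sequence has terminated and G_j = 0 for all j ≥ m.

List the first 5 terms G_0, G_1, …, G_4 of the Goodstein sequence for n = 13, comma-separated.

13, 108, 1279, 16092, 280711

step 0: 13 = 2^(2 + 1) + 2^2 + 1; sub 3 for 2: 3^(3 + 1) + 3^3 + 1; = 109; G_1 = 109−1 = 108
step 1: 108 = 3^(3 + 1) + 3^3; sub 4 for 3: 4^(4 + 1) + 4^4; = 1280; G_2 = 1280−1 = 1279
step 2: 1279 = 4^(4 + 1) + 3·4^3 + 3·4^2 + 3·4 + 3; sub 5 for 4: 5^(5 + 1) + 3·5^3 + 3·5^2 + 3·5 + 3; = 16093; G_3 = 16093−1 = 16092
step 3: 16092 = 5^(5 + 1) + 3·5^3 + 3·5^2 + 3·5 + 2; sub 6 for 5: 6^(6 + 1) + 3·6^3 + 3·6^2 + 3·6 + 2; = 280712; G_4 = 280712−1 = 280711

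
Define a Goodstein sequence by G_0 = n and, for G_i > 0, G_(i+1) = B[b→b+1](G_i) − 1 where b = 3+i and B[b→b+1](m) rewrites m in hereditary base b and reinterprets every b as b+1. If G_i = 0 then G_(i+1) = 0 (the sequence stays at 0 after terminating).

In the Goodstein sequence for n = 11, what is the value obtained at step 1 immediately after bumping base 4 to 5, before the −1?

26

G_0=11  [base 3] 3^2 + 2  →[3↦4]→  4^2 + 2 = 18  −1 ⇒ G_1=17
G_1=17  [base 4] 4^2 + 1  →[4↦5]→  5^2 + 1 = 26  −1 ⇒ G_2=25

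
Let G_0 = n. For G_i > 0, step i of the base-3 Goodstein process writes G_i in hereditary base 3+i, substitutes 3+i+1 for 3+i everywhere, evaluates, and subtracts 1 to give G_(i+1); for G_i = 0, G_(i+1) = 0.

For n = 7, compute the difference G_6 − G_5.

0

(0) 7|_3 = 2·3 + 1 ↦ 2·4 + 1|_4 = 9 ⇒ 8
(1) 8|_4 = 2·4 ↦ 2·5|_5 = 10 ⇒ 9
(2) 9|_5 = 5 + 4 ↦ 6 + 4|_6 = 10 ⇒ 9
(3) 9|_6 = 6 + 3 ↦ 7 + 3|_7 = 10 ⇒ 9
(4) 9|_7 = 7 + 2 ↦ 8 + 2|_8 = 10 ⇒ 9
(5) 9|_8 = 8 + 1 ↦ 9 + 1|_9 = 10 ⇒ 9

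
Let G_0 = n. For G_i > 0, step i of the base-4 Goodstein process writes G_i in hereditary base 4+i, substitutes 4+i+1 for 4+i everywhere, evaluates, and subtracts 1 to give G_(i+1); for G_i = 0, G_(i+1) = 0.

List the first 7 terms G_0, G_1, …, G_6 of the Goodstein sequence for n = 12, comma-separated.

12, 14, 15, 16, 17, 18, 19

[0] 12 ≡ 3·4 (base 4). Lift 5: 15. −1: 14.
[1] 14 ≡ 2·5 + 4 (base 5). Lift 6: 16. −1: 15.
[2] 15 ≡ 2·6 + 3 (base 6). Lift 7: 17. −1: 16.
[3] 16 ≡ 2·7 + 2 (base 7). Lift 8: 18. −1: 17.
[4] 17 ≡ 2·8 + 1 (base 8). Lift 9: 19. −1: 18.
[5] 18 ≡ 2·9 (base 9). Lift 10: 20. −1: 19.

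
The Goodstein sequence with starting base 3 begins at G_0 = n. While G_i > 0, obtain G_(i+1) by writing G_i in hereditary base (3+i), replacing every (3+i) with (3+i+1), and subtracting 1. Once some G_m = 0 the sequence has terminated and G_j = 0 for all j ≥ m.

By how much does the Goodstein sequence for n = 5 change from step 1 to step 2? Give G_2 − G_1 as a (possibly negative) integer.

0

step 0: 5 = 3 + 2; sub 4 for 3: 4 + 2; = 6; G_1 = 6−1 = 5
step 1: 5 = 4 + 1; sub 5 for 4: 5 + 1; = 6; G_2 = 6−1 = 5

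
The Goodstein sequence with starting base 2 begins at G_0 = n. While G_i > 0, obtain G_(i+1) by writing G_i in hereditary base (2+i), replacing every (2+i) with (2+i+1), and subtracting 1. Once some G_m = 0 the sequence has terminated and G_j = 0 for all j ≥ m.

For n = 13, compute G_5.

i=0: 13 = 2^(2 + 1) + 2^2 + 1 (b=2); 2→3: 3^(3 + 1) + 3^3 + 1 = 109; 109−1 = 108
i=1: 108 = 3^(3 + 1) + 3^3 (b=3); 3→4: 4^(4 + 1) + 4^4 = 1280; 1280−1 = 1279
i=2: 1279 = 4^(4 + 1) + 3·4^3 + 3·4^2 + 3·4 + 3 (b=4); 4→5: 5^(5 + 1) + 3·5^3 + 3·5^2 + 3·5 + 3 = 16093; 16093−1 = 16092
i=3: 16092 = 5^(5 + 1) + 3·5^3 + 3·5^2 + 3·5 + 2 (b=5); 5→6: 6^(6 + 1) + 3·6^3 + 3·6^2 + 3·6 + 2 = 280712; 280712−1 = 280711
i=4: 280711 = 6^(6 + 1) + 3·6^3 + 3·6^2 + 3·6 + 1 (b=6); 6→7: 7^(7 + 1) + 3·7^3 + 3·7^2 + 3·7 + 1 = 5765999; 5765999−1 = 5765998
i=5: 5765998 = 7^(7 + 1) + 3·7^3 + 3·7^2 + 3·7 (b=7); 7→8: 8^(8 + 1) + 3·8^3 + 3·8^2 + 3·8 = 134219480; 134219480−1 = 134219479

5765998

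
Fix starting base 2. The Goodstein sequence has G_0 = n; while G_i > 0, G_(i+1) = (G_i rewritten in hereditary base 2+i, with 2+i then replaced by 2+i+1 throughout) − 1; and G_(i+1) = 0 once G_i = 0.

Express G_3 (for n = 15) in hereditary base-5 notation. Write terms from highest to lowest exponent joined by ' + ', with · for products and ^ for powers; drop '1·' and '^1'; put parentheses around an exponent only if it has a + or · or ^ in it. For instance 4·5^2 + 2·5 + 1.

15 —HB2→ 2^(2 + 1) + 2^2 + 2 + 1 —bump→ 3^(3 + 1) + 3^3 + 3 + 1 = 112 —(−1)→ 111
111 —HB3→ 3^(3 + 1) + 3^3 + 3 —bump→ 4^(4 + 1) + 4^4 + 4 = 1284 —(−1)→ 1283
1283 —HB4→ 4^(4 + 1) + 4^4 + 3 —bump→ 5^(5 + 1) + 5^5 + 3 = 18753 —(−1)→ 18752
18752 —HB5→ 5^(5 + 1) + 5^5 + 2 —bump→ 6^(6 + 1) + 6^6 + 2 = 326594 —(−1)→ 326593

5^(5 + 1) + 5^5 + 2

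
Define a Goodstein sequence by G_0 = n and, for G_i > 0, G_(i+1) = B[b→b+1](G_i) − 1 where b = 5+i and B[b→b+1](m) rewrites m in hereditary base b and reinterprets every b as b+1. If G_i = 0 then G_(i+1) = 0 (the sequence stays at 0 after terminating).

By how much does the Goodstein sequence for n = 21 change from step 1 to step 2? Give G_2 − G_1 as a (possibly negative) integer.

3

[0] 21 ≡ 4·5 + 1 (base 5). Lift 6: 25. −1: 24.
[1] 24 ≡ 4·6 (base 6). Lift 7: 28. −1: 27.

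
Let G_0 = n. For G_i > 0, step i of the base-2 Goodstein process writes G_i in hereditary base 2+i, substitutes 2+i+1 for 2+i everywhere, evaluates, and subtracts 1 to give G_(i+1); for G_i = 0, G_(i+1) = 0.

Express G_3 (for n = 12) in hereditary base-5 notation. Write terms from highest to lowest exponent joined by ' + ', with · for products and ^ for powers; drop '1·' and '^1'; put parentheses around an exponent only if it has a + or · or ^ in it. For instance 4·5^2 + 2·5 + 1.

5^(5 + 1) + 2·5^2 + 2·5

(0) 12|_2 = 2^(2 + 1) + 2^2 ↦ 3^(3 + 1) + 3^3|_3 = 108 ⇒ 107
(1) 107|_3 = 3^(3 + 1) + 2·3^2 + 2·3 + 2 ↦ 4^(4 + 1) + 2·4^2 + 2·4 + 2|_4 = 1066 ⇒ 1065
(2) 1065|_4 = 4^(4 + 1) + 2·4^2 + 2·4 + 1 ↦ 5^(5 + 1) + 2·5^2 + 2·5 + 1|_5 = 15686 ⇒ 15685
(3) 15685|_5 = 5^(5 + 1) + 2·5^2 + 2·5 ↦ 6^(6 + 1) + 2·6^2 + 2·6|_6 = 280020 ⇒ 280019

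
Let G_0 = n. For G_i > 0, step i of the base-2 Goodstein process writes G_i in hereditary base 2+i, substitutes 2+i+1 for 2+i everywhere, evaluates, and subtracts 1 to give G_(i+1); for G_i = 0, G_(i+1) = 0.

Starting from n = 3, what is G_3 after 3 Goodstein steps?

i=0: 3 = 2 + 1 (b=2); 2→3: 3 + 1 = 4; 4−1 = 3
i=1: 3 = 3 (b=3); 3→4: 4 = 4; 4−1 = 3
i=2: 3 = 3 (b=4); 4→5: 3 = 3; 3−1 = 2
i=3: 2 = 2 (b=5); 5→6: 2 = 2; 2−1 = 1

2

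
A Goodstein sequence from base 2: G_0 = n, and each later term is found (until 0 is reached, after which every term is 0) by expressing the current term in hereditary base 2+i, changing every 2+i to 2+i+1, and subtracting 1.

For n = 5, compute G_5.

G_0=5  [base 2] 2^2 + 1  →[2↦3]→  3^3 + 1 = 28  −1 ⇒ G_1=27
G_1=27  [base 3] 3^3  →[3↦4]→  4^4 = 256  −1 ⇒ G_2=255
G_2=255  [base 4] 3·4^3 + 3·4^2 + 3·4 + 3  →[4↦5]→  3·5^3 + 3·5^2 + 3·5 + 3 = 468  −1 ⇒ G_3=467
G_3=467  [base 5] 3·5^3 + 3·5^2 + 3·5 + 2  →[5↦6]→  3·6^3 + 3·6^2 + 3·6 + 2 = 776  −1 ⇒ G_4=775
G_4=775  [base 6] 3·6^3 + 3·6^2 + 3·6 + 1  →[6↦7]→  3·7^3 + 3·7^2 + 3·7 + 1 = 1198  −1 ⇒ G_5=1197

1197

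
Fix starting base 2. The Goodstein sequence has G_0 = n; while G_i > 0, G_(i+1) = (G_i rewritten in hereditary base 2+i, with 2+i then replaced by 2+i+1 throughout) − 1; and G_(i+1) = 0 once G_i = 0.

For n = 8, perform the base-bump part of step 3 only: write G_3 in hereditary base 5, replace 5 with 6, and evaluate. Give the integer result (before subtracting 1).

93396

(0) 8|_2 = 2^(2 + 1) ↦ 3^(3 + 1)|_3 = 81 ⇒ 80
(1) 80|_3 = 2·3^3 + 2·3^2 + 2·3 + 2 ↦ 2·4^4 + 2·4^2 + 2·4 + 2|_4 = 554 ⇒ 553
(2) 553|_4 = 2·4^4 + 2·4^2 + 2·4 + 1 ↦ 2·5^5 + 2·5^2 + 2·5 + 1|_5 = 6311 ⇒ 6310
(3) 6310|_5 = 2·5^5 + 2·5^2 + 2·5 ↦ 2·6^6 + 2·6^2 + 2·6|_6 = 93396 ⇒ 93395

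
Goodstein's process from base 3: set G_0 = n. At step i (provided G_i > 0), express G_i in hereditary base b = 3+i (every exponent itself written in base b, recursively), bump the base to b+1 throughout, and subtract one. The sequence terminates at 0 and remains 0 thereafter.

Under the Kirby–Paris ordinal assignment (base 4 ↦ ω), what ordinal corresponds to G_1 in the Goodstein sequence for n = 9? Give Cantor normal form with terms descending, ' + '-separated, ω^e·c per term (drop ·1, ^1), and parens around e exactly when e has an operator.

base 3: 9 = 3^2; at 4: 4^2 = 16; next = 15
base 4: 15 = 3·4 + 3; at 5: 3·5 + 3 = 18; next = 17

ω·3 + 3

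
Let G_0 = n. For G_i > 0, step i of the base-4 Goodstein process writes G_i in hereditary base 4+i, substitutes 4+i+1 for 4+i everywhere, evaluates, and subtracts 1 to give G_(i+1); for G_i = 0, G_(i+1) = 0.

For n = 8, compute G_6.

9

base 4: 8 = 2·4; at 5: 2·5 = 10; next = 9
base 5: 9 = 5 + 4; at 6: 6 + 4 = 10; next = 9
base 6: 9 = 6 + 3; at 7: 7 + 3 = 10; next = 9
base 7: 9 = 7 + 2; at 8: 8 + 2 = 10; next = 9
base 8: 9 = 8 + 1; at 9: 9 + 1 = 10; next = 9
base 9: 9 = 9; at 10: 10 = 10; next = 9
base 10: 9 = 9; at 11: 9 = 9; next = 8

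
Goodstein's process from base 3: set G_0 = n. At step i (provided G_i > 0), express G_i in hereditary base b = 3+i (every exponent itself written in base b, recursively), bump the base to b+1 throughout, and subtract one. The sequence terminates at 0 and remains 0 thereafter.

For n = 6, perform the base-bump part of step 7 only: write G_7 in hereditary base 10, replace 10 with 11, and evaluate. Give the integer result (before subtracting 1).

step 0: 6 = 2·3; sub 4 for 3: 2·4; = 8; G_1 = 8−1 = 7
step 1: 7 = 4 + 3; sub 5 for 4: 5 + 3; = 8; G_2 = 8−1 = 7
step 2: 7 = 5 + 2; sub 6 for 5: 6 + 2; = 8; G_3 = 8−1 = 7
step 3: 7 = 6 + 1; sub 7 for 6: 7 + 1; = 8; G_4 = 8−1 = 7
step 4: 7 = 7; sub 8 for 7: 8; = 8; G_5 = 8−1 = 7
step 5: 7 = 7; sub 9 for 8: 7; = 7; G_6 = 7−1 = 6
step 6: 6 = 6; sub 10 for 9: 6; = 6; G_7 = 6−1 = 5
step 7: 5 = 5; sub 11 for 10: 5; = 5; G_8 = 5−1 = 4

5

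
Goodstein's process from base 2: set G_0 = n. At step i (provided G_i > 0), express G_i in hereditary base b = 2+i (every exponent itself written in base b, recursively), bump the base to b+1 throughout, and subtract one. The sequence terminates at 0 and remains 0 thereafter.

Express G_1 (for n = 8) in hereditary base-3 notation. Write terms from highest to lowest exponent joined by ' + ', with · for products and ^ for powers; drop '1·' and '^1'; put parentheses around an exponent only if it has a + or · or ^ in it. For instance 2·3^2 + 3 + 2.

G_0 = 8. HB_2(8) = 2^(2 + 1). Bump = 81. G_1 = 80.
G_1 = 80. HB_3(80) = 2·3^3 + 2·3^2 + 2·3 + 2. Bump = 554. G_2 = 553.

2·3^3 + 2·3^2 + 2·3 + 2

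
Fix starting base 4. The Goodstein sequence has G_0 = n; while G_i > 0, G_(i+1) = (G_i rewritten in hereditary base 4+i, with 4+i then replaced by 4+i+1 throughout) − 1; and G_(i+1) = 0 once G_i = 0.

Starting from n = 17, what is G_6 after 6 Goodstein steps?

51

i=0: 17 = 4^2 + 1 (b=4); 4→5: 5^2 + 1 = 26; 26−1 = 25
i=1: 25 = 5^2 (b=5); 5→6: 6^2 = 36; 36−1 = 35
i=2: 35 = 5·6 + 5 (b=6); 6→7: 5·7 + 5 = 40; 40−1 = 39
i=3: 39 = 5·7 + 4 (b=7); 7→8: 5·8 + 4 = 44; 44−1 = 43
i=4: 43 = 5·8 + 3 (b=8); 8→9: 5·9 + 3 = 48; 48−1 = 47
i=5: 47 = 5·9 + 2 (b=9); 9→10: 5·10 + 2 = 52; 52−1 = 51
i=6: 51 = 5·10 + 1 (b=10); 10→11: 5·11 + 1 = 56; 56−1 = 55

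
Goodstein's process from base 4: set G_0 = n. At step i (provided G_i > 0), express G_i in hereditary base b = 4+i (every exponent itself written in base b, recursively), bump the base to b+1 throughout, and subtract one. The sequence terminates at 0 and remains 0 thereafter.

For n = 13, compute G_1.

G_0 = 13. HB_4(13) = 3·4 + 1. Bump = 16. G_1 = 15.
G_1 = 15. HB_5(15) = 3·5. Bump = 18. G_2 = 17.

15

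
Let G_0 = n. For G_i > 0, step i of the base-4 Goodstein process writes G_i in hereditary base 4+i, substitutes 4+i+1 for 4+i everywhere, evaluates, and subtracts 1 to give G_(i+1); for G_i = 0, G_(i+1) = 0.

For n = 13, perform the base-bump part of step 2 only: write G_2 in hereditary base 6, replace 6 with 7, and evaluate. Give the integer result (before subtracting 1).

19

(0) 13|_4 = 3·4 + 1 ↦ 3·5 + 1|_5 = 16 ⇒ 15
(1) 15|_5 = 3·5 ↦ 3·6|_6 = 18 ⇒ 17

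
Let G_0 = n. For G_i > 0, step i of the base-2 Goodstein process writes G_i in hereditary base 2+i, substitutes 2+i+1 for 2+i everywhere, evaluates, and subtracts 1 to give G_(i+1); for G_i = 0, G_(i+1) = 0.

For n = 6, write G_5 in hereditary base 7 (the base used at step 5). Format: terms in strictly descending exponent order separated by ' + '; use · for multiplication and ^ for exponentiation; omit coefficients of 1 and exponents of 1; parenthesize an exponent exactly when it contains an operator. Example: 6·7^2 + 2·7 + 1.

6 —HB2→ 2^2 + 2 —bump→ 3^3 + 3 = 30 —(−1)→ 29
29 —HB3→ 3^3 + 2 —bump→ 4^4 + 2 = 258 —(−1)→ 257
257 —HB4→ 4^4 + 1 —bump→ 5^5 + 1 = 3126 —(−1)→ 3125
3125 —HB5→ 5^5 —bump→ 6^6 = 46656 —(−1)→ 46655
46655 —HB6→ 5·6^5 + 5·6^4 + 5·6^3 + 5·6^2 + 5·6 + 5 —bump→ 5·7^5 + 5·7^4 + 5·7^3 + 5·7^2 + 5·7 + 5 = 98040 —(−1)→ 98039
98039 —HB7→ 5·7^5 + 5·7^4 + 5·7^3 + 5·7^2 + 5·7 + 4 —bump→ 5·8^5 + 5·8^4 + 5·8^3 + 5·8^2 + 5·8 + 4 = 187244 —(−1)→ 187243

5·7^5 + 5·7^4 + 5·7^3 + 5·7^2 + 5·7 + 4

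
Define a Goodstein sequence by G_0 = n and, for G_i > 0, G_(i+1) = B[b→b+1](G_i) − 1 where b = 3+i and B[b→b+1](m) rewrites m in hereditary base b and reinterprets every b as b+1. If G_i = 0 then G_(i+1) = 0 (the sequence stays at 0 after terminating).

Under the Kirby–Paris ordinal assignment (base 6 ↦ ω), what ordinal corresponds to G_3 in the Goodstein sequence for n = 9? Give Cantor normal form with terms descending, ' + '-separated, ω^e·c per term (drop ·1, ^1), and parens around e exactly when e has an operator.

(0) 9|_3 = 3^2 ↦ 4^2|_4 = 16 ⇒ 15
(1) 15|_4 = 3·4 + 3 ↦ 3·5 + 3|_5 = 18 ⇒ 17
(2) 17|_5 = 3·5 + 2 ↦ 3·6 + 2|_6 = 20 ⇒ 19
(3) 19|_6 = 3·6 + 1 ↦ 3·7 + 1|_7 = 22 ⇒ 21

ω·3 + 1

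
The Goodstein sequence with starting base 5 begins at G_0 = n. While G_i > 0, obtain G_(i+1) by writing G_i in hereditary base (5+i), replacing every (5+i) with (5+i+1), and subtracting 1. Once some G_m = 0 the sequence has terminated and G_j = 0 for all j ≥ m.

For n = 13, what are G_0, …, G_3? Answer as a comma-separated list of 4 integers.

13, 14, 15, 16

base 5: 13 = 2·5 + 3; at 6: 2·6 + 3 = 15; next = 14
base 6: 14 = 2·6 + 2; at 7: 2·7 + 2 = 16; next = 15
base 7: 15 = 2·7 + 1; at 8: 2·8 + 1 = 17; next = 16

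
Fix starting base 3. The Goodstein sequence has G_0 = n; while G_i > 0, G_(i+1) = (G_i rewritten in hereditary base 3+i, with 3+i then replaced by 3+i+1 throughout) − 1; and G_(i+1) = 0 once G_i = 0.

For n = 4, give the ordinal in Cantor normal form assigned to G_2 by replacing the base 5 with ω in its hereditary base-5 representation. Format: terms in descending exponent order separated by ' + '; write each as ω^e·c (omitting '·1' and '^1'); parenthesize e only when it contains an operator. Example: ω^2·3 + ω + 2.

4 —HB3→ 3 + 1 —bump→ 4 + 1 = 5 —(−1)→ 4
4 —HB4→ 4 —bump→ 5 = 5 —(−1)→ 4
4 —HB5→ 4 —bump→ 4 = 4 —(−1)→ 3

4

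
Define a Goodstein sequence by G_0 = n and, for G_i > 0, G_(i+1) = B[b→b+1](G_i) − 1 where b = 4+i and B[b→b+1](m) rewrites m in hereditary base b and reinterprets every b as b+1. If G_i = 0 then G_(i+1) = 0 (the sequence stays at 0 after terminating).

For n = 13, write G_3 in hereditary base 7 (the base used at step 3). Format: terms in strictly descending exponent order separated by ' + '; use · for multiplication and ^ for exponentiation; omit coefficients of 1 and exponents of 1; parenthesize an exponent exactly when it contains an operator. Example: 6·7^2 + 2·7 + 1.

(0) 13|_4 = 3·4 + 1 ↦ 3·5 + 1|_5 = 16 ⇒ 15
(1) 15|_5 = 3·5 ↦ 3·6|_6 = 18 ⇒ 17
(2) 17|_6 = 2·6 + 5 ↦ 2·7 + 5|_7 = 19 ⇒ 18
(3) 18|_7 = 2·7 + 4 ↦ 2·8 + 4|_8 = 20 ⇒ 19

2·7 + 4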